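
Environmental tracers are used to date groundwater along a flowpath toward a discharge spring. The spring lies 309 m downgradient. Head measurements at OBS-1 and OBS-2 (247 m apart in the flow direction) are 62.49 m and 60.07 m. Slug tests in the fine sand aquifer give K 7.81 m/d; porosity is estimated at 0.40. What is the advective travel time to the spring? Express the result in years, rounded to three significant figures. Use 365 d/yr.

4.43 years

Hydraulic gradient i = (62.49 − 60.07) / 247 = 2.42 / 247 = 0.009798
q = Ki = 7.81 × 0.009798 = 0.07652 m/d
v = Ki/n = 7.81·0.009798/0.40 = 0.1913 m/d
t = L / v = 309 / 0.1913 = 1615 d
   = 1615 / 365 = 4.43 yr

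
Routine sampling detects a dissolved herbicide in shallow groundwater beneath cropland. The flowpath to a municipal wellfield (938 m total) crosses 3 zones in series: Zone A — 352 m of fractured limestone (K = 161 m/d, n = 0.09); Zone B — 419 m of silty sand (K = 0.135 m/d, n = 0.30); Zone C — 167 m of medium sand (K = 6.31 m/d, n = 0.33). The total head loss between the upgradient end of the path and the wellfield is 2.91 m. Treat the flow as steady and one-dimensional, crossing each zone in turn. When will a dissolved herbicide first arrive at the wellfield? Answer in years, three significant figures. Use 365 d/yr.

Steady 1-D flow in series ⇒ the Darcy flux q is identical in every zone and the zone head losses add (resistances L/K in series).
Σ(L/K) = 352/161 + 419/0.135 + 167/6.31 = 2.186 + 3104 + 26.47 = 3132 d
q = ΔH / Σ(L/K) = 2.91 / 3132 = 9.290e-4 m/d (same in every zone)
Zone A: v = q/n = 9.290e-4/0.09 = 0.01032 m/d → t_A = 352/0.01032 = 34100 d
Zone B: v = q/n = 9.290e-4/0.30 = 0.003097 m/d → t_B = 419/0.003097 = 135300 d
Zone C: v = q/n = 9.290e-4/0.33 = 0.002815 m/d → t_C = 167/0.002815 = 59320 d
Total t = 34100 + 135300 + 59320 = 228700 d
   = 228700 / 365 = 627 yr

627 years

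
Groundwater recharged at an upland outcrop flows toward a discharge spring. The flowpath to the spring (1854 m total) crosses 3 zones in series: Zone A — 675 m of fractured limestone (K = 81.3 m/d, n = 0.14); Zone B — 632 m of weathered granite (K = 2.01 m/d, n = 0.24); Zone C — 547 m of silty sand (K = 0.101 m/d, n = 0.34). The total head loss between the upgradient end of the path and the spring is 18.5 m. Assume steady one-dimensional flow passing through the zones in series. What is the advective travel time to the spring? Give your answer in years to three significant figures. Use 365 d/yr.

Continuity: the same q passes through each zone, so ΔH = q·Σ(L_j/K_j) — the zones act as resistances in series.
Σ(L/K) = 675/81.3 + 632/2.01 + 547/0.101 = 8.303 + 314.4 + 5416 = 5739 d
q = ΔH / Σ(L/K) = 18.5 / 5739 = 0.003224 m/d (same in every zone)
Zone A: v = q/n = 0.003224/0.14 = 0.02303 m/d → t_A = 675/0.02303 = 29310 d
Zone B: v = q/n = 0.003224/0.24 = 0.01343 m/d → t_B = 632/0.01343 = 47050 d
Zone C: v = q/n = 0.003224/0.34 = 0.009482 m/d → t_C = 547/0.009482 = 57690 d
Total t = 29310 + 47050 + 57690 = 134100 d
   = 134100 / 365 = 367 yr

367 years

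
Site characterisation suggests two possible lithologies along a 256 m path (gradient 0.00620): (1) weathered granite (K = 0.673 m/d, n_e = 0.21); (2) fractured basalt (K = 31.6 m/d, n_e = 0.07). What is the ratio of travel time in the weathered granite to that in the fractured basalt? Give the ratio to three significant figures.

Unit 1 (weathered granite): v = 0.673×0.0062/0.21 = 0.01987 m/d, t = 256/0.01987 = 12880 d
Unit 2 (fractured basalt): v = 31.6×0.0062/0.07 = 2.799 m/d, t = 256/2.799 = 91.47 d
t(weathered granite) / t(fractured basalt) = 12880/91.47 = 141

141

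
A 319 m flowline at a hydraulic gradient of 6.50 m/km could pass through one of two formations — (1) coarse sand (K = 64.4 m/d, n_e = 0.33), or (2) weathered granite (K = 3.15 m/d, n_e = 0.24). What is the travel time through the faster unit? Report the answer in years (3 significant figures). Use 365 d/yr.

Unit 1 (coarse sand): v = 64.4×0.0065/0.33 = 1.268 m/d, t = 319/1.268 = 251.5 d
Unit 2 (weathered granite): v = 3.15×0.0065/0.24 = 0.08531 m/d, t = 319/0.08531 = 3739 d
Faster: 251.5 d / 365 = 0.689 yr

0.689 years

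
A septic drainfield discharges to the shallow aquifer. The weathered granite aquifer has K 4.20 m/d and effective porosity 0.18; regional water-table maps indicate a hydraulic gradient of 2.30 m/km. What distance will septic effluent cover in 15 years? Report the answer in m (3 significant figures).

Darcy flux q = K·i = 4.20 × 0.0023 = 0.009660 m/d
Average linear velocity = 0.009660 / 0.18 = 0.05367 m/d
T = 15 yr × 365 = 5475 d
L = v × T = 0.05367 × 5475 = 293.8 m

294 m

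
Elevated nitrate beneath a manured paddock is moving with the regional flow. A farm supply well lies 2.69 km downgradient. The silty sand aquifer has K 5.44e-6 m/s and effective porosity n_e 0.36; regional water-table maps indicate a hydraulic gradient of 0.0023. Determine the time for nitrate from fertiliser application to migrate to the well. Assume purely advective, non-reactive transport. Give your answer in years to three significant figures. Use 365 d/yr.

2450 years

K = 5.44e-6 m/s × 86400 s/d = 0.4700 m/d
Specific discharge q = 0.4700 × 0.0023 = 0.001081 m/d
v_s = q/n_e = 0.001081/0.36 = 0.003003 m/d
L = 2.69 km = 2690 m
t = L / v = 2690 / 0.003003 = 895800 d
   = 895800 / 365 = 2450 yr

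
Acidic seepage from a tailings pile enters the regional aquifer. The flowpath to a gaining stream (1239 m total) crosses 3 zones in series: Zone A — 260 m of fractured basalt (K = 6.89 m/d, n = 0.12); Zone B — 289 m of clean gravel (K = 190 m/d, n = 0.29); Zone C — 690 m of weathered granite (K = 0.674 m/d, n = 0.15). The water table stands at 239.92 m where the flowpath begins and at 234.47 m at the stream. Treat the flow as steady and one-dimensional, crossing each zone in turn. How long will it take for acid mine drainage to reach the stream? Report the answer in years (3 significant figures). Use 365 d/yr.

117 years

Total head drop ΔH = 239.92 − 234.47 = 5.45 m
Steady 1-D flow in series ⇒ the Darcy flux q is identical in every zone and the zone head losses add (resistances L/K in series).
Σ(L/K) = 260/6.89 + 289/190 + 690/0.674 = 37.74 + 1.521 + 1024 = 1063 d
q = ΔH / Σ(L/K) = 5.45 / 1063 = 0.005127 m/d (same in every zone)
Zone A: v = q/n = 0.005127/0.12 = 0.04273 m/d → t_A = 260/0.04273 = 6085 d
Zone B: v = q/n = 0.005127/0.29 = 0.01768 m/d → t_B = 289/0.01768 = 16350 d
Zone C: v = q/n = 0.005127/0.15 = 0.03418 m/d → t_C = 690/0.03418 = 20190 d
Total t = 6085 + 16350 + 20190 = 42620 d
   = 42620 / 365 = 117 yr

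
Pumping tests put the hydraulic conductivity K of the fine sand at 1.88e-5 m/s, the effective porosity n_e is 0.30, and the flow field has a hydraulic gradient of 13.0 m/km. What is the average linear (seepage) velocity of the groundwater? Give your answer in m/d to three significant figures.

K = 1.88e-5 m/s × 86400 s/d = 1.624 m/d
Darcy flux q = K·i = 1.624 × 0.013 = 0.02112 m/d
Seepage velocity v = q / n = 0.02112 / 0.30 = 0.07039 m/d

0.0704 m/d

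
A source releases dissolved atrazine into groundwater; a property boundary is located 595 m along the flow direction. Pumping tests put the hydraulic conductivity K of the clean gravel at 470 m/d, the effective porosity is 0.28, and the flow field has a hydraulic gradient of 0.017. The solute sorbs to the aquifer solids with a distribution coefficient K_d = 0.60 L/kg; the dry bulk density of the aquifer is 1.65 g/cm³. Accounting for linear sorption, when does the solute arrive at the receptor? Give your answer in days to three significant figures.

94.6 days

Darcy flux q = K·i = 470 × 0.017 = 7.990 m/d
v = Ki/n = 470·0.017/0.28 = 28.54 m/d
Retardation R = 1 + ρ_b·K_d/n = 1 + 1.65×0.60/0.28 = 4.536
Contaminant velocity v_c = v/R = 28.54/4.536 = 6.291 m/d
t = L/v_c = 595/6.291 = 94.57 d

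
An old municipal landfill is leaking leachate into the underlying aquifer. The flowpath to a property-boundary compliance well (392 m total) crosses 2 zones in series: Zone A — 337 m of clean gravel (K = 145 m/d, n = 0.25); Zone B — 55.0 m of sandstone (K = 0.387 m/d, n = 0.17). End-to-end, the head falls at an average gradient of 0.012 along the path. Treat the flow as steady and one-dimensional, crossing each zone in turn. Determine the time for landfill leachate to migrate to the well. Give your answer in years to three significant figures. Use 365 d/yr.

7.87 years

Continuity: the same q passes through each zone, so ΔH = q·Σ(L_j/K_j) — the zones act as resistances in series.
Σ(L/K) = 337/145 + 55.0/0.387 = 2.324 + 142.1 = 144.4 d
K_eq = L_total / Σ(L/K) = 392 / 144.4 = 2.714 m/d
q = K_eq · i = 2.714 × 0.012 = 0.03257 m/d (same in every zone)
Zone A: v = q/n = 0.03257/0.25 = 0.1303 m/d → t_A = 337/0.1303 = 2587 d
Zone B: v = q/n = 0.03257/0.17 = 0.1916 m/d → t_B = 55.0/0.1916 = 287.1 d
Total t = 2587 + 287.1 = 2874 d
   = 2874 / 365 = 7.87 yr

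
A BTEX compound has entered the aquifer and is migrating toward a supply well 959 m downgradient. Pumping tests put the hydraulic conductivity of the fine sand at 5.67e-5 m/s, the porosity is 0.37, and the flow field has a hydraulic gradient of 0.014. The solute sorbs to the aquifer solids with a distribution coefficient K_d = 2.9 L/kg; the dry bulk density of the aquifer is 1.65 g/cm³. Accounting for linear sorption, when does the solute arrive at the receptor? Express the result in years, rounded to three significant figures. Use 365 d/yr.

197 years

K = 5.67e-5 m/s × 86400 s/d = 4.899 m/d
q = Ki = 4.899 × 0.014 = 0.06858 m/d
v_s = q/n_e = 0.06858/0.37 = 0.1854 m/d
Retardation R = 1 + ρ_b·K_d/n = 1 + 1.65×2.9/0.37 = 13.93
Contaminant velocity v_c = v/R = 0.1854/13.93 = 0.01330 m/d
t = L/v_c = 959/0.01330 = 72080 d
   = 72080/365 = 197 yr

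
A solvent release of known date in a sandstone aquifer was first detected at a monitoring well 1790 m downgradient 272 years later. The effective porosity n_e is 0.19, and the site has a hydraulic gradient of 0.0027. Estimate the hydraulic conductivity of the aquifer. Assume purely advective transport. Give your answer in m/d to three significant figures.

t = 272 years = 99280 d
v = L / t = 1790 / 99280 = 0.01803 m/d
K = v · n / i = 0.01803 × 0.19 / 0.0027 = 1.27 m/d

1.27 m/d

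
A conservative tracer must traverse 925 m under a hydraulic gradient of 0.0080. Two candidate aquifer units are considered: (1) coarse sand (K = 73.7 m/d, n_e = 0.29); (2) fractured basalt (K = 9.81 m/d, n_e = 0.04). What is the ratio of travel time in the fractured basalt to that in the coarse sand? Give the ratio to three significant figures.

1.04

Unit 1 (coarse sand): v = 73.7×0.0080/0.29 = 2.033 m/d, t = 925/2.033 = 455.0 d
Unit 2 (fractured basalt): v = 9.81×0.0080/0.04 = 1.962 m/d, t = 925/1.962 = 471.5 d
t(fractured basalt) / t(coarse sand) = 471.5/455.0 = 1.04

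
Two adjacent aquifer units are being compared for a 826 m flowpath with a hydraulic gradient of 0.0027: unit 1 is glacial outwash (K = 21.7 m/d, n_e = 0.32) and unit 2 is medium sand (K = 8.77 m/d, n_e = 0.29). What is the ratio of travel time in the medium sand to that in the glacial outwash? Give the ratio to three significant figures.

Unit 1 (glacial outwash): v = 21.7×0.0027/0.32 = 0.1831 m/d, t = 826/0.1831 = 4511 d
Unit 2 (medium sand): v = 8.77×0.0027/0.29 = 0.08165 m/d, t = 826/0.08165 = 10120 d
t(medium sand) / t(glacial outwash) = 10120/4511 = 2.24

2.24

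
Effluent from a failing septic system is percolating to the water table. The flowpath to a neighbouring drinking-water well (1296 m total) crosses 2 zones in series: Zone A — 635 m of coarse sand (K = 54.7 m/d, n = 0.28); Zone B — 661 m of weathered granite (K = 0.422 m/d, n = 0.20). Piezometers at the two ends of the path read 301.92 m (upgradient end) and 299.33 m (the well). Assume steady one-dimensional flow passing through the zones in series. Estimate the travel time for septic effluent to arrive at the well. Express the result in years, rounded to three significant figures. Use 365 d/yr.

517 years

Total head drop ΔH = 301.92 − 299.33 = 2.59 m
Continuity: the same q passes through each zone, so ΔH = q·Σ(L_j/K_j) — the zones act as resistances in series.
Σ(L/K) = 635/54.7 + 661/0.422 = 11.61 + 1566 = 1578 d
q = ΔH / Σ(L/K) = 2.59 / 1578 = 0.001641 m/d (same in every zone)
Zone A: v = q/n = 0.001641/0.28 = 0.005862 m/d → t_A = 635/0.005862 = 108300 d
Zone B: v = q/n = 0.001641/0.20 = 0.008207 m/d → t_B = 661/0.008207 = 80540 d
Total t = 108300 + 80540 = 188900 d
   = 188900 / 365 = 517 yr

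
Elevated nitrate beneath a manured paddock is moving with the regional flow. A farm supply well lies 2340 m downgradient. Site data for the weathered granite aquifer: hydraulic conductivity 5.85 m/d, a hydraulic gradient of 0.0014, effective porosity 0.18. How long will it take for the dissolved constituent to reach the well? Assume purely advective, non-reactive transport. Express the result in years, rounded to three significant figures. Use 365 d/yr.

Darcy flux q = K·i = 5.85 × 0.0014 = 0.008190 m/d
v = Ki/n = 5.85·0.0014/0.18 = 0.04550 m/d
t = L / v = 2340 / 0.04550 = 51430 d
   = 51430 / 365 = 141 yr

141 years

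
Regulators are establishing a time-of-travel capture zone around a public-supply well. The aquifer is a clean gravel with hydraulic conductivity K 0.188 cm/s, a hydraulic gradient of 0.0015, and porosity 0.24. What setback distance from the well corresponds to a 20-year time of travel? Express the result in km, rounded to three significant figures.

K = 0.188 cm/s × 864 = 162.4 m/d
Darcy flux q = K·i = 162.4 × 0.0015 = 0.2436 m/d
v = Ki/n = 162.4·0.0015/0.24 = 1.015 m/d
T = 20 yr × 365 = 7300 d
L = v × T = 1.015 × 7300 = 7411 m
   = 7.41 km

7.41 km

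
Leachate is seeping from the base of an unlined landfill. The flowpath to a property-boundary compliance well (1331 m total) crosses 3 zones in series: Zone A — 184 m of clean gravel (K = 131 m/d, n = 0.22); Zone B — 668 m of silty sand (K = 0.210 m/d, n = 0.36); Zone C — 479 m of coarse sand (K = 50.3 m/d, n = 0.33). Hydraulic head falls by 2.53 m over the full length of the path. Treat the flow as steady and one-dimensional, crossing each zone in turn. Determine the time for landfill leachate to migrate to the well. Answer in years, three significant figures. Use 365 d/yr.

1520 years

Continuity: the same q passes through each zone, so ΔH = q·Σ(L_j/K_j) — the zones act as resistances in series.
Σ(L/K) = 184/131 + 668/0.210 + 479/50.3 = 1.405 + 3181 + 9.523 = 3192 d
q = ΔH / Σ(L/K) = 2.53 / 3192 = 7.926e-4 m/d (same in every zone)
Zone A: v = q/n = 7.926e-4/0.22 = 0.003603 m/d → t_A = 184/0.003603 = 51070 d
Zone B: v = q/n = 7.926e-4/0.36 = 0.002202 m/d → t_B = 668/0.002202 = 303400 d
Zone C: v = q/n = 7.926e-4/0.33 = 0.002402 m/d → t_C = 479/0.002402 = 199400 d
Total t = 51070 + 303400 + 199400 = 553900 d
   = 553900 / 365 = 1520 yr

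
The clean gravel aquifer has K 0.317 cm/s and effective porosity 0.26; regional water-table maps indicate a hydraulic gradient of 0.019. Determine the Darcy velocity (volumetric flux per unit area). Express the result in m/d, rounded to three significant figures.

K = 0.317 cm/s × 864 = 273.9 m/d
Darcy flux q = K·i = 273.9 × 0.019 = 5.204 m/d

5.20 m/d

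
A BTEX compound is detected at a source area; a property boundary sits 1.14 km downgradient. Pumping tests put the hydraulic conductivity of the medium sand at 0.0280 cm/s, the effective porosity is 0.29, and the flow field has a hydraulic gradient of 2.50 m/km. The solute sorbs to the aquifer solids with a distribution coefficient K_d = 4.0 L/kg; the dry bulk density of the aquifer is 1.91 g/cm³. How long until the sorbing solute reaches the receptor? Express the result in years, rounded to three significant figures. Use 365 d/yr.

K = 0.0280 cm/s × 864 = 24.19 m/d
Specific discharge q = 24.19 × 0.0025 = 0.06048 m/d
v_s = q/n_e = 0.06048/0.29 = 0.2086 m/d
Retardation R = 1 + ρ_b·K_d/n = 1 + 1.91×4.0/0.29 = 27.34
Contaminant velocity v_c = v/R = 0.2086/27.34 = 0.007627 m/d
L = 1.14 km = 1140 m
t = L/v_c = 1140/0.007627 = 149500 d
   = 149500/365 = 410 yr

410 years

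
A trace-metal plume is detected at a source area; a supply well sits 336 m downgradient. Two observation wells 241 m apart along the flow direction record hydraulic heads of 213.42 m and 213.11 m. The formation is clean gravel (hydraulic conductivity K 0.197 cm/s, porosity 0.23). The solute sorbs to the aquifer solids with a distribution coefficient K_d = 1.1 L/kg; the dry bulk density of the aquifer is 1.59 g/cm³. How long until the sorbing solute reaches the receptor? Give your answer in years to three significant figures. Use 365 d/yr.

Hydraulic gradient i = (213.42 − 213.11) / 241 = 0.31 / 241 = 0.001286
K = 0.197 cm/s × 864 = 170.2 m/d
Specific discharge q = 170.2 × 0.001286 = 0.2189 m/d
Average linear velocity = 0.2189 / 0.23 = 0.9519 m/d
Retardation R = 1 + ρ_b·K_d/n = 1 + 1.59×1.1/0.23 = 8.604
Contaminant velocity v_c = v/R = 0.9519/8.604 = 0.1106 m/d
t = L/v_c = 336/0.1106 = 3037 d
   = 3037/365 = 8.32 yr

8.32 years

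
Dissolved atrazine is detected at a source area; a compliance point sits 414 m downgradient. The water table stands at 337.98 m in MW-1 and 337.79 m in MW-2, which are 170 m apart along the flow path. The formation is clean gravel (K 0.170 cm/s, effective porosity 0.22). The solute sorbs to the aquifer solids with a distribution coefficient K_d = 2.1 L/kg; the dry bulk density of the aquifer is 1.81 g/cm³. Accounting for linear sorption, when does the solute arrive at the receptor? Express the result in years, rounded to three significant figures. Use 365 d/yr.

Hydraulic gradient i = (337.98 − 337.79) / 170 = 0.19 / 170 = 0.001118
K = 0.170 cm/s × 864 = 146.9 m/d
Darcy flux q = K·i = 146.9 × 0.001118 = 0.1642 m/d
Average linear velocity = 0.1642 / 0.22 = 0.7462 m/d
Retardation R = 1 + ρ_b·K_d/n = 1 + 1.81×2.1/0.22 = 18.28
Contaminant velocity v_c = v/R = 0.7462/18.28 = 0.04083 m/d
t = L/v_c = 414/0.04083 = 10140 d
   = 10140/365 = 27.8 yr

27.8 years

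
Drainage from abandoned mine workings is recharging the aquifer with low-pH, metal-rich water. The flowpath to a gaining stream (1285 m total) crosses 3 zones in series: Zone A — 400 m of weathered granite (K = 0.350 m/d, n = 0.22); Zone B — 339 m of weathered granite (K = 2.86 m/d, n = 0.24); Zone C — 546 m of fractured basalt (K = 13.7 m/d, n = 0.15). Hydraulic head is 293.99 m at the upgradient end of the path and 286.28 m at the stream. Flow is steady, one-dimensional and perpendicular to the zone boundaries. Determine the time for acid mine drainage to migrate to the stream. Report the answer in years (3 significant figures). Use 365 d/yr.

Total head drop ΔH = 293.99 − 286.28 = 7.71 m
Continuity: the same q passes through each zone, so ΔH = q·Σ(L_j/K_j) — the zones act as resistances in series.
Σ(L/K) = 400/0.350 + 339/2.86 + 546/13.7 = 1143 + 118.5 + 39.85 = 1301 d
q = ΔH / Σ(L/K) = 7.71 / 1301 = 0.005925 m/d (same in every zone)
Zone A: v = q/n = 0.005925/0.22 = 0.02693 m/d → t_A = 400/0.02693 = 14850 d
Zone B: v = q/n = 0.005925/0.24 = 0.02469 m/d → t_B = 339/0.02469 = 13730 d
Zone C: v = q/n = 0.005925/0.15 = 0.03950 m/d → t_C = 546/0.03950 = 13820 d
Total t = 14850 + 13730 + 13820 = 42410 d
   = 42410 / 365 = 116 yr

116 years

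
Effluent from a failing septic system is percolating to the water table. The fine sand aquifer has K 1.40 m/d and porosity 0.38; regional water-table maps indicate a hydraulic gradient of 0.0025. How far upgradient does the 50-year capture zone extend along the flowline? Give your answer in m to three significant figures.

Darcy flux q = K·i = 1.40 × 0.0025 = 0.003500 m/d
Average linear velocity = 0.003500 / 0.38 = 0.009211 m/d
T = 50 yr × 365 = 18250 d
L = v × T = 0.009211 × 18250 = 168.1 m

168 m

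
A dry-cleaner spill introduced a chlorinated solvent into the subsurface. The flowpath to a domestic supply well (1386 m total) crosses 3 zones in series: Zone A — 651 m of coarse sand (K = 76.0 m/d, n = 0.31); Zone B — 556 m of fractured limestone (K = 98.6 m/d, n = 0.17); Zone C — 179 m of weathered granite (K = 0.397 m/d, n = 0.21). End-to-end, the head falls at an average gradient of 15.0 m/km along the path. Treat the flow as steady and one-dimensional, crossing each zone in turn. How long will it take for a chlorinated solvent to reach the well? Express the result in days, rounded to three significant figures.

7470 days

Continuity: the same q passes through each zone, so ΔH = q·Σ(L_j/K_j) — the zones act as resistances in series.
Σ(L/K) = 651/76.0 + 556/98.6 + 179/0.397 = 8.566 + 5.639 + 450.9 = 465.1 d
K_eq = L_total / Σ(L/K) = 1386 / 465.1 = 2.980 m/d
q = K_eq · i = 2.980 × 0.015 = 0.04470 m/d (same in every zone)
Zone A: v = q/n = 0.04470/0.31 = 0.1442 m/d → t_A = 651/0.1442 = 4515 d
Zone B: v = q/n = 0.04470/0.17 = 0.2629 m/d → t_B = 556/0.2629 = 2114 d
Zone C: v = q/n = 0.04470/0.21 = 0.2129 m/d → t_C = 179/0.2129 = 840.9 d
Total t = 4515 + 2114 + 840.9 = 7470 d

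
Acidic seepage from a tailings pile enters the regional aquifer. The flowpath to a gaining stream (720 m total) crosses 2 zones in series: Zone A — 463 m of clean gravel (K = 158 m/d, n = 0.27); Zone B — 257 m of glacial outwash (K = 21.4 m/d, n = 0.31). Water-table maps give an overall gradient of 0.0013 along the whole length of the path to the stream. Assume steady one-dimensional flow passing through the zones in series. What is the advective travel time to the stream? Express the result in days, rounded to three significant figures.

Continuity: the same q passes through each zone, so ΔH = q·Σ(L_j/K_j) — the zones act as resistances in series.
Σ(L/K) = 463/158 + 257/21.4 = 2.930 + 12.01 = 14.94 d
K_eq = L_total / Σ(L/K) = 720 / 14.94 = 48.19 m/d
q = K_eq · i = 48.19 × 0.0013 = 0.06265 m/d (same in every zone)
Zone A: v = q/n = 0.06265/0.27 = 0.2320 m/d → t_A = 463/0.2320 = 1995 d
Zone B: v = q/n = 0.06265/0.31 = 0.2021 m/d → t_B = 257/0.2021 = 1272 d
Total t = 1995 + 1272 = 3267 d

3270 days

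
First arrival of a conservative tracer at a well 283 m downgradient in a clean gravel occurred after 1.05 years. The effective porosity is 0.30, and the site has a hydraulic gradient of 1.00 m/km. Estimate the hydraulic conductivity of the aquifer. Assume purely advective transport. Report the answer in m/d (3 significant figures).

222 m/d

t = 1.05 years = 383.3 d
v = L / t = 283 / 383.3 = 0.7384 m/d
K = v · n / i = 0.7384 × 0.30 / 0.0010 = 222 m/d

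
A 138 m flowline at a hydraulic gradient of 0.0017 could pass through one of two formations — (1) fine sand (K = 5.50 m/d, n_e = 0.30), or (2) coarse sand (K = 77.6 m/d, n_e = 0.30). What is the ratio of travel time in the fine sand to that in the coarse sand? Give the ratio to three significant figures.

14.1

Unit 1 (fine sand): v = 5.50×0.0017/0.30 = 0.03117 m/d, t = 138/0.03117 = 4428 d
Unit 2 (coarse sand): v = 77.6×0.0017/0.30 = 0.4397 m/d, t = 138/0.4397 = 313.8 d
t(fine sand) / t(coarse sand) = 4428/313.8 = 14.1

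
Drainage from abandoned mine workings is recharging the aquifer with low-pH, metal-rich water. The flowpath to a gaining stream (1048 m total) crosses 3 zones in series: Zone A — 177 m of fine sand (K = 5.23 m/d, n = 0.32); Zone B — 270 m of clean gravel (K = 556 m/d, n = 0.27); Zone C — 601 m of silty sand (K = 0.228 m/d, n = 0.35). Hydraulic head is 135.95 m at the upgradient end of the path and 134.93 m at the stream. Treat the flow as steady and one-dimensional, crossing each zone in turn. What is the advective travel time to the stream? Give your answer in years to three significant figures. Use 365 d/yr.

Total head drop ΔH = 135.95 − 134.93 = 1.02 m
Continuity: the same q passes through each zone, so ΔH = q·Σ(L_j/K_j) — the zones act as resistances in series.
Σ(L/K) = 177/5.23 + 270/556 + 601/0.228 = 33.84 + 0.4856 + 2636 = 2670 d
q = ΔH / Σ(L/K) = 1.02 / 2670 = 3.820e-4 m/d (same in every zone)
Zone A: v = q/n = 3.820e-4/0.32 = 0.001194 m/d → t_A = 177/0.001194 = 148300 d
Zone B: v = q/n = 3.820e-4/0.27 = 0.001415 m/d → t_B = 270/0.001415 = 190800 d
Zone C: v = q/n = 3.820e-4/0.35 = 0.001091 m/d → t_C = 601/0.001091 = 550700 d
Total t = 148300 + 190800 + 550700 = 889800 d
   = 889800 / 365 = 2440 yr

2440 years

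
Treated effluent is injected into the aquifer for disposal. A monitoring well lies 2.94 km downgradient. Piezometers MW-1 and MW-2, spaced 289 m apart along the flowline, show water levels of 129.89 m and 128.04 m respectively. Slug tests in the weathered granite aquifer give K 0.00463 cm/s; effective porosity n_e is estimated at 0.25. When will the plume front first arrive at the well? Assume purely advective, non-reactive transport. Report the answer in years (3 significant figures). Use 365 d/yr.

78.6 years

Hydraulic gradient i = (129.89 − 128.04) / 289 = 1.85 / 289 = 0.006401
K = 0.00463 cm/s × 864 = 4.000 m/d
q = Ki = 4.000 × 0.006401 = 0.02561 m/d
v = Ki/n = 4.000·0.006401/0.25 = 0.1024 m/d
L = 2.94 km = 2940 m
t = L / v = 2940 / 0.1024 = 28700 d
   = 28700 / 365 = 78.6 yr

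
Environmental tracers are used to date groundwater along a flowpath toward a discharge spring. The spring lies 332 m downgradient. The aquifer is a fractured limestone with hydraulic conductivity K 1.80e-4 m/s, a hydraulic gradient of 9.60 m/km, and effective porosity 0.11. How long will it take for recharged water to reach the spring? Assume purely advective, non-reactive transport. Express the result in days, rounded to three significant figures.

K = 1.80e-4 m/s × 86400 s/d = 15.55 m/d
Specific discharge q = 15.55 × 0.0096 = 0.1493 m/d
v_s = q/n_e = 0.1493/0.11 = 1.357 m/d
t = L / v = 332 / 1.357 = 244.6 d

245 days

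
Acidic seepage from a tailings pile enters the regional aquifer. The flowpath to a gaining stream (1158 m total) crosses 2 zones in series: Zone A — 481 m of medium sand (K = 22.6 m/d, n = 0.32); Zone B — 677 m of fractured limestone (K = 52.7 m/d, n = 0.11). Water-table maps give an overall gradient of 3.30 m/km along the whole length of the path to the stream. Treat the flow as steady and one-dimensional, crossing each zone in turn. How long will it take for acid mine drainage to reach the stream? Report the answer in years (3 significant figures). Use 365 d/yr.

5.59 years

For zones in series the flux q is common to all zones; the equivalent conductivity is the harmonic (thickness-weighted) mean, K_eq = L_total / Σ(L_j/K_j).
Σ(L/K) = 481/22.6 + 677/52.7 = 21.28 + 12.85 = 34.13 d
K_eq = L_total / Σ(L/K) = 1158 / 34.13 = 33.93 m/d
q = K_eq · i = 33.93 × 0.0033 = 0.1120 m/d (same in every zone)
Zone A: v = q/n = 0.1120/0.32 = 0.3499 m/d → t_A = 481/0.3499 = 1375 d
Zone B: v = q/n = 0.1120/0.11 = 1.018 m/d → t_B = 677/1.018 = 665.1 d
Total t = 1375 + 665.1 = 2040 d
   = 2040 / 365 = 5.59 yr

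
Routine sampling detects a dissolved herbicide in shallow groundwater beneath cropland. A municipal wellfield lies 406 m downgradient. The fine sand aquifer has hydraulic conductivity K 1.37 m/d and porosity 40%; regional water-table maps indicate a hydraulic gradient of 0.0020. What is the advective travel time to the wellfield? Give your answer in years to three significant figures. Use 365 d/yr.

Specific discharge q = 1.37 × 0.0020 = 0.002740 m/d
Average linear velocity = 0.002740 / 0.40 = 0.006850 m/d
t = L / v = 406 / 0.006850 = 59270 d
   = 59270 / 365 = 162 yr

162 years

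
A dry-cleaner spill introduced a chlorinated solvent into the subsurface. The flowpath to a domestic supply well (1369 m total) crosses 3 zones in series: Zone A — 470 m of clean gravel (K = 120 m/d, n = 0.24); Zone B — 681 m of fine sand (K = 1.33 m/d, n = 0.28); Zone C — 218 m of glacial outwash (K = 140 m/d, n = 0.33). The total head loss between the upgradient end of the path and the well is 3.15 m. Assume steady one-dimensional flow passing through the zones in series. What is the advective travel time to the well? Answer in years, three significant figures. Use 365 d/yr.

Continuity: the same q passes through each zone, so ΔH = q·Σ(L_j/K_j) — the zones act as resistances in series.
Σ(L/K) = 470/120 + 681/1.33 + 218/140 = 3.917 + 512.0 + 1.557 = 517.5 d
q = ΔH / Σ(L/K) = 3.15 / 517.5 = 0.006087 m/d (same in every zone)
Zone A: v = q/n = 0.006087/0.24 = 0.02536 m/d → t_A = 470/0.02536 = 18530 d
Zone B: v = q/n = 0.006087/0.28 = 0.02174 m/d → t_B = 681/0.02174 = 31330 d
Zone C: v = q/n = 0.006087/0.33 = 0.01845 m/d → t_C = 218/0.01845 = 11820 d
Total t = 18530 + 31330 + 11820 = 61680 d
   = 61680 / 365 = 169 yr

169 years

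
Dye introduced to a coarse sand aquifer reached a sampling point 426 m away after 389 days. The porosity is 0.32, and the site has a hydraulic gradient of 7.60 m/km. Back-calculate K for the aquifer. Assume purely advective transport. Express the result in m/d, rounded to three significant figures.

46.1 m/d

v = L / t = 426 / 389 = 1.095 m/d
K = v · n / i = 1.095 × 0.32 / 0.0076 = 46.1 m/d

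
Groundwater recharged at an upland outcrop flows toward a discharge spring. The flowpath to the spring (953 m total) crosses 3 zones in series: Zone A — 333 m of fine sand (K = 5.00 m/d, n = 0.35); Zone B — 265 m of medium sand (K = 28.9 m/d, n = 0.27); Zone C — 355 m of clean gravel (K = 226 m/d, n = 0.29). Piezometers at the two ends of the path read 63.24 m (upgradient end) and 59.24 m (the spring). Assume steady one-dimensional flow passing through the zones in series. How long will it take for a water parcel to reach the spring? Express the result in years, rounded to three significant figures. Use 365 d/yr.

15.4 years

Total head drop ΔH = 63.24 − 59.24 = 4.00 m
Steady 1-D flow in series ⇒ the Darcy flux q is identical in every zone and the zone head losses add (resistances L/K in series).
Σ(L/K) = 333/5.00 + 265/28.9 + 355/226 = 66.60 + 9.170 + 1.571 = 77.34 d
q = ΔH / Σ(L/K) = 4.00 / 77.34 = 0.05172 m/d (same in every zone)
Zone A: v = q/n = 0.05172/0.35 = 0.1478 m/d → t_A = 333/0.1478 = 2254 d
Zone B: v = q/n = 0.05172/0.27 = 0.1916 m/d → t_B = 265/0.1916 = 1383 d
Zone C: v = q/n = 0.05172/0.29 = 0.1783 m/d → t_C = 355/0.1783 = 1991 d
Total t = 2254 + 1383 + 1991 = 5627 d
   = 5627 / 365 = 15.4 yr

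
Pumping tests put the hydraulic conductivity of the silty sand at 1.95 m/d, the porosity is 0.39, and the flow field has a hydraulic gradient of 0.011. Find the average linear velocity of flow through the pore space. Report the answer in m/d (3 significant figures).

0.0550 m/d

q = Ki = 1.95 × 0.011 = 0.02145 m/d
Seepage velocity v = q / n = 0.02145 / 0.39 = 0.05500 m/d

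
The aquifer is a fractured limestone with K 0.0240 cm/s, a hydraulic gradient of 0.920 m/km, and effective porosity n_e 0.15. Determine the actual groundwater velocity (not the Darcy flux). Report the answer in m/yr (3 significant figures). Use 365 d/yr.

K = 0.0240 cm/s × 864 = 20.74 m/d
Specific discharge q = 20.74 × 9.2e-4 = 0.01908 m/d
v = Ki/n = 20.74·9.2e-4/0.15 = 0.1272 m/d
   = 0.1272 × 365 = 46.4 m/yr

46.4 m/yr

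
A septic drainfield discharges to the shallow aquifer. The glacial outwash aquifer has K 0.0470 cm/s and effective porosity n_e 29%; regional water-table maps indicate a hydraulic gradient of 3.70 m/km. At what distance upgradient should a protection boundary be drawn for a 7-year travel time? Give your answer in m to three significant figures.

K = 0.0470 cm/s × 864 = 40.61 m/d
q = Ki = 40.61 × 0.0037 = 0.1502 m/d
Seepage velocity v = q / n = 0.1502 / 0.29 = 0.5181 m/d
T = 7 yr × 365 = 2555 d
L = v × T = 0.5181 × 2555 = 1324 m

1320 m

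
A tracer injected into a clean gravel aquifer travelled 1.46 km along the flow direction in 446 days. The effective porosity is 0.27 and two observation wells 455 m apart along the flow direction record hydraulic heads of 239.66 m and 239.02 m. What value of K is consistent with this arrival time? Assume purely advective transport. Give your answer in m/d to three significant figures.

628 m/d

Hydraulic gradient i = (239.66 − 239.02) / 455 = 0.64 / 455 = 0.001407
L = 1.46 km = 1460 m
v = L / t = 1460 / 446 = 3.274 m/d
K = v · n / i = 3.274 × 0.27 / 0.001407 = 628 m/d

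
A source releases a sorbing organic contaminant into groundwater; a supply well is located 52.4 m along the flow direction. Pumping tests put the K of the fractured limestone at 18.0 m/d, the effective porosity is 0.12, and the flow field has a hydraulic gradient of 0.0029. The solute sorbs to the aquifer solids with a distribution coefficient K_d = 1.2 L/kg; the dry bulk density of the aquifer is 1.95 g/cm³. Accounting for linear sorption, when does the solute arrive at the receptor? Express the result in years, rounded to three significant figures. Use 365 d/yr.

Specific discharge q = 18.0 × 0.0029 = 0.05220 m/d
Seepage velocity v = q / n = 0.05220 / 0.12 = 0.4350 m/d
Retardation R = 1 + ρ_b·K_d/n = 1 + 1.95×1.2/0.12 = 20.50
Contaminant velocity v_c = v/R = 0.4350/20.50 = 0.02122 m/d
t = L/v_c = 52.4/0.02122 = 2469 d
   = 2469/365 = 6.77 yr

6.77 years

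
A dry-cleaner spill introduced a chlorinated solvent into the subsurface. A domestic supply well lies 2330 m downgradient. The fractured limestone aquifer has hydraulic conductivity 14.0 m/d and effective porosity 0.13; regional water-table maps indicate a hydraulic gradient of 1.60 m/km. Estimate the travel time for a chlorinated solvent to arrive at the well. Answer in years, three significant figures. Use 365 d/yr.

Specific discharge q = 14.0 × 0.0016 = 0.02240 m/d
Seepage velocity v = q / n = 0.02240 / 0.13 = 0.1723 m/d
t = L / v = 2330 / 0.1723 = 13520 d
   = 13520 / 365 = 37.0 yr

37.0 years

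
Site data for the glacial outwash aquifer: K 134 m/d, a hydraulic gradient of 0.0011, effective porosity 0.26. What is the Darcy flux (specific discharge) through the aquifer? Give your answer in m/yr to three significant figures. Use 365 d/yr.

Darcy flux q = K·i = 134 × 0.0011 = 0.1474 m/d
   = 0.1474 × 365 = 53.8 m/yr

53.8 m/yr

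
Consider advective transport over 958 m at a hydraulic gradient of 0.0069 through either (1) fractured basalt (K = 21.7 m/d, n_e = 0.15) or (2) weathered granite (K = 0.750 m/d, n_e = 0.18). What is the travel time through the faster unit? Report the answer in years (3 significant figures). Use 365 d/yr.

2.63 years

Unit 1 (fractured basalt): v = 21.7×0.0069/0.15 = 0.9982 m/d, t = 958/0.9982 = 959.7 d
Unit 2 (weathered granite): v = 0.750×0.0069/0.18 = 0.02875 m/d, t = 958/0.02875 = 33320 d
Faster: 959.7 d / 365 = 2.63 yr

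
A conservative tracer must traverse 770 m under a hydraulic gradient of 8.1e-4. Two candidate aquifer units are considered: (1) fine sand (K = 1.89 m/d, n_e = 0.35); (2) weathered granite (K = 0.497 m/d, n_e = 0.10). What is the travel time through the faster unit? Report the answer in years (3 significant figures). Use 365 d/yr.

482 years

Unit 1 (fine sand): v = 1.89×8.1e-4/0.35 = 0.004374 m/d, t = 770/0.004374 = 176000 d
Unit 2 (weathered granite): v = 0.497×8.1e-4/0.10 = 0.004026 m/d, t = 770/0.004026 = 191300 d
Faster: 176000 d / 365 = 482 yr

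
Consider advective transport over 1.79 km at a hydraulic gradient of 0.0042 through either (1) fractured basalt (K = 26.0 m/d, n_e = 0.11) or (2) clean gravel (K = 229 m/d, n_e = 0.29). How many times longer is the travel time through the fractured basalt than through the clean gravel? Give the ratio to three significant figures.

3.34

Unit 1 (fractured basalt): v = 26.0×0.0042/0.11 = 0.9927 m/d, t = 1790/0.9927 = 1803 d
Unit 2 (clean gravel): v = 229×0.0042/0.29 = 3.317 m/d, t = 1790/3.317 = 539.7 d
t(fractured basalt) / t(clean gravel) = 1803/539.7 = 3.34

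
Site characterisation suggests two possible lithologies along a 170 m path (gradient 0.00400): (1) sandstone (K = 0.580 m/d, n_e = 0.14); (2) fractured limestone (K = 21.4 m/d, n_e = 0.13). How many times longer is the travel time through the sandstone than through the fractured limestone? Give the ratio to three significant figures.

Unit 1 (sandstone): v = 0.580×0.0040/0.14 = 0.01657 m/d, t = 170/0.01657 = 10260 d
Unit 2 (fractured limestone): v = 21.4×0.0040/0.13 = 0.6585 m/d, t = 170/0.6585 = 258.2 d
t(sandstone) / t(fractured limestone) = 10260/258.2 = 39.7

39.7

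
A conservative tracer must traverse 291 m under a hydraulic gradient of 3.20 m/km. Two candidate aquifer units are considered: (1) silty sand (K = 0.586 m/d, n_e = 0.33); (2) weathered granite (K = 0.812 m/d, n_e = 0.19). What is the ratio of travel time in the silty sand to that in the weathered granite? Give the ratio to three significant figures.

2.41

Unit 1 (silty sand): v = 0.586×0.0032/0.33 = 0.005682 m/d, t = 291/0.005682 = 51210 d
Unit 2 (weathered granite): v = 0.812×0.0032/0.19 = 0.01368 m/d, t = 291/0.01368 = 21280 d
t(silty sand) / t(weathered granite) = 51210/21280 = 2.41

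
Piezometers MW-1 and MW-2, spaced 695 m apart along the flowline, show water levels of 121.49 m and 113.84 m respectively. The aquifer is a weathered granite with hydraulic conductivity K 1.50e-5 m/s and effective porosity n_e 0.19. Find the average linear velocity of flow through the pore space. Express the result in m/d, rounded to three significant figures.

0.0751 m/d

Hydraulic gradient i = (121.49 − 113.84) / 695 = 7.65 / 695 = 0.01101
K = 1.50e-5 m/s × 86400 s/d = 1.296 m/d
Specific discharge q = 1.296 × 0.01101 = 0.01427 m/d
v = Ki/n = 1.296·0.01101/0.19 = 0.07508 m/d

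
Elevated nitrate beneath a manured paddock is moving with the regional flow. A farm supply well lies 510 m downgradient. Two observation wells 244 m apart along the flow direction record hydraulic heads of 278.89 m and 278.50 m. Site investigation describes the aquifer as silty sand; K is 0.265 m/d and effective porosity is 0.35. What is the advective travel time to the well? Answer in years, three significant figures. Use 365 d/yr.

1150 years

Hydraulic gradient i = (278.89 − 278.50) / 244 = 0.39 / 244 = 0.001598
Specific discharge q = 0.265 × 0.001598 = 4.236e-4 m/d
Seepage velocity v = q / n = 4.236e-4 / 0.35 = 0.001210 m/d
t = L / v = 510 / 0.001210 = 421400 d
   = 421400 / 365 = 1150 yr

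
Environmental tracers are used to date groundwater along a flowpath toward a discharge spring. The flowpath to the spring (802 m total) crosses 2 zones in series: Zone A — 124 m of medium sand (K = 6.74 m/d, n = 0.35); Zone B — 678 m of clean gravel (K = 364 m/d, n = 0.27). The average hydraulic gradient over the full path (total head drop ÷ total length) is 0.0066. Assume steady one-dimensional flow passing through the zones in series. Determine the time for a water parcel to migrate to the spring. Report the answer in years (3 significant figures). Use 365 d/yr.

Continuity: the same q passes through each zone, so ΔH = q·Σ(L_j/K_j) — the zones act as resistances in series.
Σ(L/K) = 124/6.74 + 678/364 = 18.40 + 1.863 = 20.26 d
K_eq = L_total / Σ(L/K) = 802 / 20.26 = 39.58 m/d
q = K_eq · i = 39.58 × 0.0066 = 0.2613 m/d (same in every zone)
Zone A: v = q/n = 0.2613/0.35 = 0.7465 m/d → t_A = 124/0.7465 = 166.1 d
Zone B: v = q/n = 0.2613/0.27 = 0.9676 m/d → t_B = 678/0.9676 = 700.7 d
Total t = 166.1 + 700.7 = 866.8 d
   = 866.8 / 365 = 2.37 yr

2.37 years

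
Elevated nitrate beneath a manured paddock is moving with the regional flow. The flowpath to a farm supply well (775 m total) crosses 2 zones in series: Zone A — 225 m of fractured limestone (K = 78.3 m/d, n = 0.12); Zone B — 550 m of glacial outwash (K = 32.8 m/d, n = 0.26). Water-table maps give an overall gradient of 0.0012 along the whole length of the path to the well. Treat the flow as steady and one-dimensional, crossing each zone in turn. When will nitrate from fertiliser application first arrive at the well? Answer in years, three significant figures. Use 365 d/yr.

9.84 years

Continuity: the same q passes through each zone, so ΔH = q·Σ(L_j/K_j) — the zones act as resistances in series.
Σ(L/K) = 225/78.3 + 550/32.8 = 2.874 + 16.77 = 19.64 d
K_eq = L_total / Σ(L/K) = 775 / 19.64 = 39.46 m/d
q = K_eq · i = 39.46 × 0.0012 = 0.04735 m/d (same in every zone)
Zone A: v = q/n = 0.04735/0.12 = 0.3946 m/d → t_A = 225/0.3946 = 570.2 d
Zone B: v = q/n = 0.04735/0.26 = 0.1821 m/d → t_B = 550/0.1821 = 3020 d
Total t = 570.2 + 3020 = 3590 d
   = 3590 / 365 = 9.84 yr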